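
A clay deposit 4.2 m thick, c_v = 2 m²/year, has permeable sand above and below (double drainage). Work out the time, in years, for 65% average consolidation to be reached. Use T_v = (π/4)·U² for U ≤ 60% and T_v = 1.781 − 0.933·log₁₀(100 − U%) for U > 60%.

t ≈ 0.751 years

Drainage path length: H_d = H/2 = 2.1 m (double drainage).
U > 60%: T_v = 1.781 − 0.933·log₁₀(100 − 65) = 0.34038.
t = T_v·H_d²/c_v = 0.34038×2.1²/2 = 0.7505 years.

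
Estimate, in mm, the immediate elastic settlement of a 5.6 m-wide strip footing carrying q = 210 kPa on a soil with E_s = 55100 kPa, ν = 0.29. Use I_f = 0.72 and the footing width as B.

S_e ≈ 14.1 mm

Immediate (elastic) settlement: S_e = q·B·(1−ν²)/E_s · I_f.
S_e = 210 × 5.6 × (1 − 0.29²) / 55100 × 0.72
    = 210 × 5.6 × 0.9159 / 55100 × 0.72
    = 0.01407 m = 14.07 mm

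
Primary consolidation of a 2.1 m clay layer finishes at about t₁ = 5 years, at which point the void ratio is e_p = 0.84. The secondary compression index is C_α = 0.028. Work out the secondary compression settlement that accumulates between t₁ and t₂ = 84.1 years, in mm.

S_s ≈ 39.2 mm

Secondary compression: S_s = C_α·H/(1+e_p)·log₁₀(t₂/t₁)
S_s = 0.028×2.1/(1+0.84)×log₁₀(84.1/5)
    = 0.03196 × 1.226 = 0.03917 m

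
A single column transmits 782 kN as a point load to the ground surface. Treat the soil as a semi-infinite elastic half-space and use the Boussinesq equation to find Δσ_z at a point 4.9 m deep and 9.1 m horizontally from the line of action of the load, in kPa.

Boussinesq vertical stress below a point load on an elastic half-space:
Δσ_z = 3P/(2πz²) · [1 + (r/z)²]^(−5/2)
r/z = 9.1/4.9 = 1.8571; [1+(r/z)²]^(−5/2) = 0.023952.
Δσ_z = 3×782/(2π×4.9²) × 0.023952 = 15.551 × 0.023952 = 0.3725 kPa

Δσ_z ≈ 0.372 kPa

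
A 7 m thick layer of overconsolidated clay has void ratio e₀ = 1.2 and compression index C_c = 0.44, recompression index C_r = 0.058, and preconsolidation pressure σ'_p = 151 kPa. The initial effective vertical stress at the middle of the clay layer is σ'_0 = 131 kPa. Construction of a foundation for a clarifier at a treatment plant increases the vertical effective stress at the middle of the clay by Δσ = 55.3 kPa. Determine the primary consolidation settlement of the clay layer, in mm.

Final effective stress: σ'_f = 131 + 55.3 = 186.3 kPa.
σ'_f = 186.3 > σ'_p = 151 kPa, so the stress path crosses the preconsolidation pressure — recompression up to σ'_p, then virgin compression beyond:
S_c = H/(1+e₀)·[C_r·log₁₀(σ'_p/σ'_0) + C_c·log₁₀(σ'_f/σ'_p)]
    = 7/2.2 × [0.058×log₁₀(151/131) + 0.44×log₁₀(186.3/151)]
    = 3.1818 × [0.0035789 + 0.040144] = 0.1391 m

S_c ≈ 139 mm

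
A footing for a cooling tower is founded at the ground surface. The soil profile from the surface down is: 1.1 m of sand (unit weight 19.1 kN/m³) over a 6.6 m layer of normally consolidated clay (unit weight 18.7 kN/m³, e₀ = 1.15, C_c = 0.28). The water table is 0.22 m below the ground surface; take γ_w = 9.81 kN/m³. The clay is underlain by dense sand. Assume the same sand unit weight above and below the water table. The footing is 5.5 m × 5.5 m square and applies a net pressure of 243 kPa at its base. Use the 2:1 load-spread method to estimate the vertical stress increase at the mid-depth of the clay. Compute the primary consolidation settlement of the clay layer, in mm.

S_c ≈ 384 mm

Mid-depth of clay below the ground surface: z = 1.1 + 6.6/2 = 4.4 m.
Total vertical stress at mid-clay: σ_v = 19.1×1.1 + 18.7×3.3 = 82.72 kPa.
Pore pressure: u = 9.81×(4.4 − 0.22) = 41.006 kPa.
Initial effective stress: σ'_0 = σ_v − u = 82.72 − 41.006 = 41.714 kPa.
Stress increase at mid-clay by the 2:1 spreading method:
Δσ = qBL/((B+z)(L+z)) = 243×5.5×5.5/((5.5+4.4)(5.5+4.4)) = 75 kPa
Final effective stress: σ'_f = σ'_0 + Δσ = 41.714 + 75 = 116.71 kPa.
Normally consolidated clay, so the full stress increment lies on the virgin compression line:
S_c = C_c·H/(1+e₀)·log₁₀(σ'_f/σ'_0) = 0.28×6.6/(1+1.15)×log₁₀(116.71/41.714)
    = 0.85953 × 0.44683 = 0.3841 m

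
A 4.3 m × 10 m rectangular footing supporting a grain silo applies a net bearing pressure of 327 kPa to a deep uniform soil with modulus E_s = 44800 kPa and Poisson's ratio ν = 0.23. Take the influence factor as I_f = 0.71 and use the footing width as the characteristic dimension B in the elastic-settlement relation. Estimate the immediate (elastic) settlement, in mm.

Immediate (elastic) settlement: S_e = q·B·(1−ν²)/E_s · I_f.
S_e = 327 × 4.3 × (1 − 0.23²) / 44800 × 0.71
    = 327 × 4.3 × 0.9471 / 44800 × 0.71
    = 0.02111 m = 21.11 mm

S_e ≈ 21.1 mm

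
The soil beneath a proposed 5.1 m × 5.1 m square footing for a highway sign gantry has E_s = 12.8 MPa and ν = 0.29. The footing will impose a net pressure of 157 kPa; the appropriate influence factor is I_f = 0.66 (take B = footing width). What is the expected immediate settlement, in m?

Immediate (elastic) settlement: S_e = q·B·(1−ν²)/E_s · I_f.
E_s = 12.8 MPa = 12800 kPa.
S_e = 157 × 5.1 × (1 − 0.29²) / 12800 × 0.66
    = 157 × 5.1 × 0.9159 / 12800 × 0.66
    = 0.03781 m

S_e ≈ 0.0378 m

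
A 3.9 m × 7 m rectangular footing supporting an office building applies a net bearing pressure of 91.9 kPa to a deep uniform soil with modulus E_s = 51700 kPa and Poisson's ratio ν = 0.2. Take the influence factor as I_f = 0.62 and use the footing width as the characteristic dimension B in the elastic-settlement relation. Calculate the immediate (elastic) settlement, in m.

S_e ≈ 0.00413 m

Immediate (elastic) settlement: S_e = q·B·(1−ν²)/E_s · I_f.
S_e = 91.9 × 3.9 × (1 − 0.2²) / 51700 × 0.62
    = 91.9 × 3.9 × 0.96 / 51700 × 0.62
    = 0.004126 m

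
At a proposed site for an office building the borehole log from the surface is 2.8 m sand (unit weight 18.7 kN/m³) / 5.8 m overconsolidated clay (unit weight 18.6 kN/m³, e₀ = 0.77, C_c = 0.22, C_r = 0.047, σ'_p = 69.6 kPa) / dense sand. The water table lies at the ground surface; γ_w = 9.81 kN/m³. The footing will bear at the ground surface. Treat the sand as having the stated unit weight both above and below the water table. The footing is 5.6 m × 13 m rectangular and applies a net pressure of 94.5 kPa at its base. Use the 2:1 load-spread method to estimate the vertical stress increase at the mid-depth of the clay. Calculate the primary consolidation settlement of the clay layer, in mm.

S_c ≈ 76.5 mm

Mid-depth of clay below the ground surface: z = 2.8 + 5.8/2 = 5.7 m.
Total vertical stress at mid-clay: σ_v = 18.7×2.8 + 18.6×2.9 = 106.3 kPa.
Pore pressure: u = 9.81×(5.7 − 0) = 55.917 kPa.
Initial effective stress: σ'_0 = σ_v − u = 106.3 − 55.917 = 50.383 kPa.
Stress increase at mid-clay by the 2:1 spreading method:
Δσ = qBL/((B+z)(L+z)) = 94.5×5.6×13/((5.6+5.7)(13+5.7)) = 32.557 kPa
Final effective stress: σ'_f = 50.383 + 32.557 = 82.94 kPa.
σ'_f = 82.94 > σ'_p = 69.6 kPa, so the stress path crosses the preconsolidation pressure — recompression up to σ'_p, then virgin compression beyond:
S_c = H/(1+e₀)·[C_r·log₁₀(σ'_p/σ'_0) + C_c·log₁₀(σ'_f/σ'_p)]
    = 5.8/1.77 × [0.047×log₁₀(69.6/50.383) + 0.22×log₁₀(82.94/69.6)]
    = 3.2768 × [0.0065953 + 0.016754] = 0.07651 m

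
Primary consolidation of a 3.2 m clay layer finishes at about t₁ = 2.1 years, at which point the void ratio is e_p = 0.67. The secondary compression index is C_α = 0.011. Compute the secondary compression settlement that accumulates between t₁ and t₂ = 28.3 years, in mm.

Secondary compression: S_s = C_α·H/(1+e_p)·log₁₀(t₂/t₁)
S_s = 0.011×3.2/(1+0.67)×log₁₀(28.3/2.1)
    = 0.02108 × 1.13 = 0.02381 m

S_s ≈ 23.8 mm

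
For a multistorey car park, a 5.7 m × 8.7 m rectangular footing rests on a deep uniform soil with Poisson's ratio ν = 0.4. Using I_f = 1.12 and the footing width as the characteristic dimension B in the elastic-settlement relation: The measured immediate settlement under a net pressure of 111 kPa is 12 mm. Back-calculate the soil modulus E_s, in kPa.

S_e = q·B·(1−ν²)/E_s · I_f  ⇒  E_s = q·B·(1−ν²)·I_f / S_e.
E_s = 111 × 5.7 × 0.84 × 1.12 / 0.012 = 49600 kPa

E_s ≈ 49600 kPa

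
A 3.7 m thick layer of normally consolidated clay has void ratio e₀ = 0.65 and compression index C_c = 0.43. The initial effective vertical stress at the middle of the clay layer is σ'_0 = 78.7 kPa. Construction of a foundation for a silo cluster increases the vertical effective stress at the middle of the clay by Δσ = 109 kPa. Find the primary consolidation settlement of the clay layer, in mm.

S_c ≈ 364 mm

Final effective stress: σ'_f = σ'_0 + Δσ = 78.7 + 109 = 187.7 kPa.
Normally consolidated clay, so the full stress increment lies on the virgin compression line:
S_c = C_c·H/(1+e₀)·log₁₀(σ'_f/σ'_0) = 0.43×3.7/(1+0.65)×log₁₀(187.7/78.7)
    = 0.96424 × 0.37749 = 0.364 m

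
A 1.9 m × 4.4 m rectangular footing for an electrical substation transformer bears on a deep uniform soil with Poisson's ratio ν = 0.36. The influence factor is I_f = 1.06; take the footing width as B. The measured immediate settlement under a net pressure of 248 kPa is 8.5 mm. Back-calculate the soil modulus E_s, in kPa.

E_s ≈ 51100 kPa

S_e = q·B·(1−ν²)/E_s · I_f  ⇒  E_s = q·B·(1−ν²)·I_f / S_e.
E_s = 248 × 1.9 × 0.8704 × 1.06 / 0.0085 = 51150 kPa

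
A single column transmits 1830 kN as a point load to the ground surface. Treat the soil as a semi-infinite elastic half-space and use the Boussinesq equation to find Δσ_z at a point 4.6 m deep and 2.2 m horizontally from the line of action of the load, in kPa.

Δσ_z ≈ 24.7 kPa

Boussinesq vertical stress below a point load on an elastic half-space:
Δσ_z = 3P/(2πz²) · [1 + (r/z)²]^(−5/2)
r/z = 2.2/4.6 = 0.47826; [1+(r/z)²]^(−5/2) = 0.59752.
Δσ_z = 3×1830/(2π×4.6²) × 0.59752 = 41.293 × 0.59752 = 24.67 kPa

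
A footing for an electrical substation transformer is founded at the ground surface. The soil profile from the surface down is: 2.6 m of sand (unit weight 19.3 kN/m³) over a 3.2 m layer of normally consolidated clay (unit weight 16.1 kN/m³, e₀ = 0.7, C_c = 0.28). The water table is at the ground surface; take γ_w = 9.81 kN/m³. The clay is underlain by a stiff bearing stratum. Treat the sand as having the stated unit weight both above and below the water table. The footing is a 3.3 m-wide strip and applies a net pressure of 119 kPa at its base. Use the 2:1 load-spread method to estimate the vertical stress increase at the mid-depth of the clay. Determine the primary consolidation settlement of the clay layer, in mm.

S_c ≈ 210 mm

Mid-depth of clay below the ground surface: z = 2.6 + 3.2/2 = 4.2 m.
Total vertical stress at mid-clay: σ_v = 19.3×2.6 + 16.1×1.6 = 75.94 kPa.
Pore pressure: u = 9.81×(4.2 − 0) = 41.202 kPa.
Initial effective stress: σ'_0 = σ_v − u = 75.94 − 41.202 = 34.738 kPa.
Stress increase at mid-clay by the 2:1 spreading method:
Δσ = qB/(B+z) = 119×3.3/(3.3+4.2) = 52.36 kPa
Final effective stress: σ'_f = σ'_0 + Δσ = 34.738 + 52.36 = 87.098 kPa.
Normally consolidated clay, so the full stress increment lies on the virgin compression line:
S_c = C_c·H/(1+e₀)·log₁₀(σ'_f/σ'_0) = 0.28×3.2/(1+0.7)×log₁₀(87.098/34.738)
    = 0.52706 × 0.3992 = 0.2104 m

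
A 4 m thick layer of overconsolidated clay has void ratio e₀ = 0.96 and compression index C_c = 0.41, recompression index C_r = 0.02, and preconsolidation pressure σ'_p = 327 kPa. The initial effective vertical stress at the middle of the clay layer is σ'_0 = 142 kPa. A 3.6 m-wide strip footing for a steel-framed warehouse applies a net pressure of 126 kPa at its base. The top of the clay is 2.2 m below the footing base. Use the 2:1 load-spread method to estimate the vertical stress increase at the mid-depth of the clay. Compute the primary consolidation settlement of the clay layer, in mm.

Mid-depth of clay below the footing base: z = 2.2 + 4/2 = 4.2 m.
Stress increase at mid-clay by the 2:1 spreading method:
Δσ = qB/(B+z) = 126×3.6/(3.6+4.2) = 58.154 kPa
Final effective stress: σ'_f = 142 + 58.154 = 200.15 kPa.
σ'_f = 200.15 ≤ σ'_p = 327 kPa, so the clay remains overconsolidated and only the recompression index applies:
S_c = C_r·H/(1+e₀)·log₁₀(σ'_f/σ'_0) = 0.02×4/1.96×log₁₀(200.15/142)
    = 0.040816 × 0.14907 = 0.006084 m

S_c ≈ 6.08 mm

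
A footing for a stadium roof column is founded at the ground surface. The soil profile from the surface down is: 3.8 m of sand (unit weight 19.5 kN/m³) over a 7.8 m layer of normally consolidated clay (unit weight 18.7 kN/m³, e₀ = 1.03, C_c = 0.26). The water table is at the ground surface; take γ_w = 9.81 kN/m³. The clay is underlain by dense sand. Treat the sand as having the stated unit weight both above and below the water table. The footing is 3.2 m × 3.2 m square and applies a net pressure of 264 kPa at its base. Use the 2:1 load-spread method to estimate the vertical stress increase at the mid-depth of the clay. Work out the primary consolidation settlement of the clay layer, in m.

Mid-depth of clay below the ground surface: z = 3.8 + 7.8/2 = 7.7 m.
Total vertical stress at mid-clay: σ_v = 19.5×3.8 + 18.7×3.9 = 147.03 kPa.
Pore pressure: u = 9.81×(7.7 − 0) = 75.537 kPa.
Initial effective stress: σ'_0 = σ_v − u = 147.03 − 75.537 = 71.493 kPa.
Stress increase at mid-clay by the 2:1 spreading method:
Δσ = qBL/((B+z)(L+z)) = 264×3.2×3.2/((3.2+7.7)(3.2+7.7)) = 22.754 kPa
Final effective stress: σ'_f = σ'_0 + Δσ = 71.493 + 22.754 = 94.247 kPa.
Normally consolidated clay, so the full stress increment lies on the virgin compression line:
S_c = C_c·H/(1+e₀)·log₁₀(σ'_f/σ'_0) = 0.26×7.8/(1+1.03)×log₁₀(94.247/71.493)
    = 0.99901 × 0.12 = 0.1199 m

S_c ≈ 0.12 m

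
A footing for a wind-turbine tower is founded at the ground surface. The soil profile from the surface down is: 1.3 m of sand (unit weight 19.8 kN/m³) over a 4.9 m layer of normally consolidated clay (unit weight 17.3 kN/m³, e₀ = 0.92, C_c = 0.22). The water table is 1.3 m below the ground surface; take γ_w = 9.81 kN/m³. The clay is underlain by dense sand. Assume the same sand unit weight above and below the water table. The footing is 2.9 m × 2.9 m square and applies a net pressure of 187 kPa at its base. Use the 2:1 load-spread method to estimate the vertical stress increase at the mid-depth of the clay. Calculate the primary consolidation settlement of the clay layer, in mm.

Mid-depth of clay below the ground surface: z = 1.3 + 4.9/2 = 3.75 m.
Total vertical stress at mid-clay: σ_v = 19.8×1.3 + 17.3×2.45 = 68.125 kPa.
Pore pressure: u = 9.81×(3.75 − 1.3) = 24.035 kPa.
Initial effective stress: σ'_0 = σ_v − u = 68.125 − 24.035 = 44.09 kPa.
Stress increase at mid-clay by the 2:1 spreading method:
Δσ = qBL/((B+z)(L+z)) = 187×2.9×2.9/((2.9+3.75)(2.9+3.75)) = 35.563 kPa
Final effective stress: σ'_f = σ'_0 + Δσ = 44.09 + 35.563 = 79.653 kPa.
Normally consolidated clay, so the full stress increment lies on the virgin compression line:
S_c = C_c·H/(1+e₀)·log₁₀(σ'_f/σ'_0) = 0.22×4.9/(1+0.92)×log₁₀(79.653/44.09)
    = 0.56146 × 0.25686 = 0.1442 m

S_c ≈ 144 mm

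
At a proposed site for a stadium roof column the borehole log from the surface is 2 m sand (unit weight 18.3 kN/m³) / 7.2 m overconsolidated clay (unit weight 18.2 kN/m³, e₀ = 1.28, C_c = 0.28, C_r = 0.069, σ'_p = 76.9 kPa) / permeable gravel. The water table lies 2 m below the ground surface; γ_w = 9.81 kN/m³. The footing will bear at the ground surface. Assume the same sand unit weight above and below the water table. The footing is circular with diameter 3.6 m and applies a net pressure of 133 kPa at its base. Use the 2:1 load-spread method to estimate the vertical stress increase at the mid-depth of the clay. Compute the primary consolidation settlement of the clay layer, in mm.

Mid-depth of clay below the ground surface: z = 2 + 7.2/2 = 5.6 m.
Total vertical stress at mid-clay: σ_v = 18.3×2 + 18.2×3.6 = 102.12 kPa.
Pore pressure: u = 9.81×(5.6 − 2) = 35.316 kPa.
Initial effective stress: σ'_0 = σ_v − u = 102.12 − 35.316 = 66.804 kPa.
Stress increase at mid-clay by the 2:1 spreading method:
Δσ ≈ qD²/(D+z)² = 133×3.6²/(3.6+5.6)² = 20.365 kPa
Final effective stress: σ'_f = 66.804 + 20.365 = 87.169 kPa.
σ'_f = 87.169 > σ'_p = 76.9 kPa, so the stress path crosses the preconsolidation pressure — recompression up to σ'_p, then virgin compression beyond:
S_c = H/(1+e₀)·[C_r·log₁₀(σ'_p/σ'_0) + C_c·log₁₀(σ'_f/σ'_p)]
    = 7.2/2.28 × [0.069×log₁₀(76.9/66.804) + 0.28×log₁₀(87.169/76.9)]
    = 3.1579 × [0.0042175 + 0.015242] = 0.06145 m

S_c ≈ 61.5 mm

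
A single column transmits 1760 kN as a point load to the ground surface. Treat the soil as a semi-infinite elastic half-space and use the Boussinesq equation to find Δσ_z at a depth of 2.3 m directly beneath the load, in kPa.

Δσ_z ≈ 159 kPa

Boussinesq vertical stress below a point load on an elastic half-space:
Δσ_z = 3P/(2πz²) · [1 + (r/z)²]^(−5/2)
r/z = 0/2.3 = 0; [1+(r/z)²]^(−5/2) = 1.
Δσ_z = 3×1760/(2π×2.3²) × 1 = 158.85 × 1 = 158.8 kPa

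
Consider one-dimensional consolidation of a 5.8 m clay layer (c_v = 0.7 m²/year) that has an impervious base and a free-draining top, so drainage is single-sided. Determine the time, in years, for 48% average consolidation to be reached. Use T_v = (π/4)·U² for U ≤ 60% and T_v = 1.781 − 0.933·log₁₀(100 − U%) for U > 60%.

t ≈ 8.7 years

Drainage path length: H_d = H = 5.8 m (single drainage).
U ≤ 60%: T_v = (π/4)·U² = (π/4)×0.48² = 0.18096.
t = T_v·H_d²/c_v = 0.18096×5.8²/0.7 = 8.696 years.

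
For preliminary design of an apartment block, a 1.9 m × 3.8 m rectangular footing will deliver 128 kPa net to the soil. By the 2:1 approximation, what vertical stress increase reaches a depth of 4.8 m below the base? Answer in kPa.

Δσ_z ≈ 16 kPa

By the 2:1 method the load spreads at 1 horizontal : 2 vertical, so at depth z the loaded area has grown by z in each plan dimension:
Δσ = qBL/((B+z)(L+z)) = 128×1.9×3.8/((1.9+4.8)(3.8+4.8)) = 16.039 kPa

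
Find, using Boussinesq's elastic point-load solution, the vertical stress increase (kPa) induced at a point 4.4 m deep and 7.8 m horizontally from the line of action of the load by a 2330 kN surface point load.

Δσ_z ≈ 1.65 kPa

Boussinesq vertical stress below a point load on an elastic half-space:
Δσ_z = 3P/(2πz²) · [1 + (r/z)²]^(−5/2)
r/z = 7.8/4.4 = 1.7727; [1+(r/z)²]^(−5/2) = 0.02863.
Δσ_z = 3×2330/(2π×4.4²) × 0.02863 = 57.463 × 0.02863 = 1.645 kPa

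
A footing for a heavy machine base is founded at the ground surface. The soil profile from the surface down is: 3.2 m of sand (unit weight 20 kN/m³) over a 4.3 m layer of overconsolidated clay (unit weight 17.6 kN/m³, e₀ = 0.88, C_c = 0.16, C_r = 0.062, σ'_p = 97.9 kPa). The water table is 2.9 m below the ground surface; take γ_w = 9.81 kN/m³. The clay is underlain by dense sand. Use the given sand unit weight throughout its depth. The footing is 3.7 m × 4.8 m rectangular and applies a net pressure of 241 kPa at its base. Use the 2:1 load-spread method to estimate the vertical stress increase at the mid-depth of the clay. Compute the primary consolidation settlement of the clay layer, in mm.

Mid-depth of clay below the ground surface: z = 3.2 + 4.3/2 = 5.35 m.
Total vertical stress at mid-clay: σ_v = 20×3.2 + 17.6×2.15 = 101.84 kPa.
Pore pressure: u = 9.81×(5.35 − 2.9) = 24.035 kPa.
Initial effective stress: σ'_0 = σ_v − u = 101.84 − 24.035 = 77.805 kPa.
Stress increase at mid-clay by the 2:1 spreading method:
Δσ = qBL/((B+z)(L+z)) = 241×3.7×4.8/((3.7+5.35)(4.8+5.35)) = 46.596 kPa
Final effective stress: σ'_f = 77.805 + 46.596 = 124.4 kPa.
σ'_f = 124.4 > σ'_p = 97.9 kPa, so the stress path crosses the preconsolidation pressure — recompression up to σ'_p, then virgin compression beyond:
S_c = H/(1+e₀)·[C_r·log₁₀(σ'_p/σ'_0) + C_c·log₁₀(σ'_f/σ'_p)]
    = 4.3/1.88 × [0.062×log₁₀(97.9/77.805) + 0.16×log₁₀(124.4/97.9)]
    = 2.2872 × [0.0061861 + 0.016646] = 0.05222 m

S_c ≈ 52.2 mm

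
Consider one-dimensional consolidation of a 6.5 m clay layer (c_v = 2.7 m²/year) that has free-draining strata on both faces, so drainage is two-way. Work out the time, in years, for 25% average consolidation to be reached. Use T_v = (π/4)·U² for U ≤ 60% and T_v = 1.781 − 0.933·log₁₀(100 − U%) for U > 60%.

t ≈ 0.192 years

Drainage path length: H_d = H/2 = 3.25 m (double drainage).
U ≤ 60%: T_v = (π/4)·U² = (π/4)×0.25² = 0.049087.
t = T_v·H_d²/c_v = 0.049087×3.25²/2.7 = 0.192 years.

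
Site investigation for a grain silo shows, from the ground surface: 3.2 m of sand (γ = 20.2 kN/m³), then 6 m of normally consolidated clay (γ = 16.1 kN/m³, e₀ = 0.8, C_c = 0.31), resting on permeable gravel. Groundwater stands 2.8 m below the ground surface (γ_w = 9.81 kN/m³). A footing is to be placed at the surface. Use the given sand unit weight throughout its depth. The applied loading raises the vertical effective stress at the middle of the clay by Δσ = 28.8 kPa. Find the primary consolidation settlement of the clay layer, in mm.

Mid-depth of clay below the ground surface: z = 3.2 + 6/2 = 6.2 m.
Total vertical stress at mid-clay: σ_v = 20.2×3.2 + 16.1×3 = 112.94 kPa.
Pore pressure: u = 9.81×(6.2 − 2.8) = 33.354 kPa.
Initial effective stress: σ'_0 = σ_v − u = 112.94 − 33.354 = 79.586 kPa.
Final effective stress: σ'_f = σ'_0 + Δσ = 79.586 + 28.8 = 108.39 kPa.
Normally consolidated clay, so the full stress increment lies on the virgin compression line:
S_c = C_c·H/(1+e₀)·log₁₀(σ'_f/σ'_0) = 0.31×6/(1+0.8)×log₁₀(108.39/79.586)
    = 1.0333 × 0.13415 = 0.1386 m

S_c ≈ 139 mm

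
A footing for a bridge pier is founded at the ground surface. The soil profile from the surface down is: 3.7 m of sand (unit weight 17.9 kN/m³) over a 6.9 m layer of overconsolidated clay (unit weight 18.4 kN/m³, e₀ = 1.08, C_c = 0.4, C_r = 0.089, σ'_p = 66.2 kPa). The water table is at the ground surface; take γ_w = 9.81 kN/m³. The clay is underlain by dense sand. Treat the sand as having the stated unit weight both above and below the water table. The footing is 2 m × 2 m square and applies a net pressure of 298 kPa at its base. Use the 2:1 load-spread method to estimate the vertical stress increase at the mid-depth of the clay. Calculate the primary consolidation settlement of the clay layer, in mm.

Mid-depth of clay below the ground surface: z = 3.7 + 6.9/2 = 7.15 m.
Total vertical stress at mid-clay: σ_v = 17.9×3.7 + 18.4×3.45 = 129.71 kPa.
Pore pressure: u = 9.81×(7.15 − 0) = 70.142 kPa.
Initial effective stress: σ'_0 = σ_v − u = 129.71 − 70.142 = 59.568 kPa.
Stress increase at mid-clay by the 2:1 spreading method:
Δσ = qBL/((B+z)(L+z)) = 298×2×2/((2+7.15)(2+7.15)) = 14.238 kPa
Final effective stress: σ'_f = 59.568 + 14.238 = 73.806 kPa.
σ'_f = 73.806 > σ'_p = 66.2 kPa, so the stress path crosses the preconsolidation pressure — recompression up to σ'_p, then virgin compression beyond:
S_c = H/(1+e₀)·[C_r·log₁₀(σ'_p/σ'_0) + C_c·log₁₀(σ'_f/σ'_p)]
    = 6.9/2.08 × [0.089×log₁₀(66.2/59.568) + 0.4×log₁₀(73.806/66.2)]
    = 3.3173 × [0.0040802 + 0.018893] = 0.07621 m

S_c ≈ 76.2 mm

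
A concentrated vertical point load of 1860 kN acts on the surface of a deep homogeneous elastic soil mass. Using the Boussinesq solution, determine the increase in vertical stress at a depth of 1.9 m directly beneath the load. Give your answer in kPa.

Boussinesq vertical stress below a point load on an elastic half-space:
Δσ_z = 3P/(2πz²) · [1 + (r/z)²]^(−5/2)
r/z = 0/1.9 = 0; [1+(r/z)²]^(−5/2) = 1.
Δσ_z = 3×1860/(2π×1.9²) × 1 = 246.01 × 1 = 246 kPa

Δσ_z ≈ 246 kPa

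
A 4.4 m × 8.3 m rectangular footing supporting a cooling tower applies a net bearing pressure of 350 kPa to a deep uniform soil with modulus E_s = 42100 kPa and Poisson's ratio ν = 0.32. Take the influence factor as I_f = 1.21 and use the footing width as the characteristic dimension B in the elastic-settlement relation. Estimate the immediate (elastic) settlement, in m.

Immediate (elastic) settlement: S_e = q·B·(1−ν²)/E_s · I_f.
S_e = 350 × 4.4 × (1 − 0.32²) / 42100 × 1.21
    = 350 × 4.4 × 0.8976 / 42100 × 1.21
    = 0.03973 m

S_e ≈ 0.0397 m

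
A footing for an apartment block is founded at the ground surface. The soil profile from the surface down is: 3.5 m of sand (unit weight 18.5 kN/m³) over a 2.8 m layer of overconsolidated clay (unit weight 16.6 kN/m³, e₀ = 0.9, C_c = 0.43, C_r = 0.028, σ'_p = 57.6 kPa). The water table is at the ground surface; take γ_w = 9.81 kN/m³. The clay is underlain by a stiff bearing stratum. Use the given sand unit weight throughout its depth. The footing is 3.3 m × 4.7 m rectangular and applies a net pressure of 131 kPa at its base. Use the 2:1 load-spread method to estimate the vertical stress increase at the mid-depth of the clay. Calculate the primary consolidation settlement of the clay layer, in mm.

S_c ≈ 42.9 mm

Mid-depth of clay below the ground surface: z = 3.5 + 2.8/2 = 4.9 m.
Total vertical stress at mid-clay: σ_v = 18.5×3.5 + 16.6×1.4 = 87.99 kPa.
Pore pressure: u = 9.81×(4.9 − 0) = 48.069 kPa.
Initial effective stress: σ'_0 = σ_v − u = 87.99 − 48.069 = 39.921 kPa.
Stress increase at mid-clay by the 2:1 spreading method:
Δσ = qBL/((B+z)(L+z)) = 131×3.3×4.7/((3.3+4.9)(4.7+4.9)) = 25.811 kPa
Final effective stress: σ'_f = 39.921 + 25.811 = 65.732 kPa.
σ'_f = 65.732 > σ'_p = 57.6 kPa, so the stress path crosses the preconsolidation pressure — recompression up to σ'_p, then virgin compression beyond:
S_c = H/(1+e₀)·[C_r·log₁₀(σ'_p/σ'_0) + C_c·log₁₀(σ'_f/σ'_p)]
    = 2.8/1.9 × [0.028×log₁₀(57.6/39.921) + 0.43×log₁₀(65.732/57.6)]
    = 1.4737 × [0.0044582 + 0.024662] = 0.04291 m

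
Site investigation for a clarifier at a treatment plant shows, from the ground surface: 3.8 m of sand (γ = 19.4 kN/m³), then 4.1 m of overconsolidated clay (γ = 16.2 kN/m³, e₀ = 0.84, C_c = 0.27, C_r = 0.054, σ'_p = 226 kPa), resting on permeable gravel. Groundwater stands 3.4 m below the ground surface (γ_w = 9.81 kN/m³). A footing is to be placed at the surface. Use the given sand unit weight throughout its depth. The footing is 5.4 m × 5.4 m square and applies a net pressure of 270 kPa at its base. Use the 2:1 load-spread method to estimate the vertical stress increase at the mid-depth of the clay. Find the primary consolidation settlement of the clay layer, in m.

S_c ≈ 0.0293 m

Mid-depth of clay below the ground surface: z = 3.8 + 4.1/2 = 5.85 m.
Total vertical stress at mid-clay: σ_v = 19.4×3.8 + 16.2×2.05 = 106.93 kPa.
Pore pressure: u = 9.81×(5.85 − 3.4) = 24.035 kPa.
Initial effective stress: σ'_0 = σ_v − u = 106.93 − 24.035 = 82.895 kPa.
Stress increase at mid-clay by the 2:1 spreading method:
Δσ = qBL/((B+z)(L+z)) = 270×5.4×5.4/((5.4+5.85)(5.4+5.85)) = 62.208 kPa
Final effective stress: σ'_f = 82.895 + 62.208 = 145.1 kPa.
σ'_f = 145.1 ≤ σ'_p = 226 kPa, so the clay remains overconsolidated and only the recompression index applies:
S_c = C_r·H/(1+e₀)·log₁₀(σ'_f/σ'_0) = 0.054×4.1/1.84×log₁₀(145.1/82.895)
    = 0.12033 × 0.24314 = 0.02926 m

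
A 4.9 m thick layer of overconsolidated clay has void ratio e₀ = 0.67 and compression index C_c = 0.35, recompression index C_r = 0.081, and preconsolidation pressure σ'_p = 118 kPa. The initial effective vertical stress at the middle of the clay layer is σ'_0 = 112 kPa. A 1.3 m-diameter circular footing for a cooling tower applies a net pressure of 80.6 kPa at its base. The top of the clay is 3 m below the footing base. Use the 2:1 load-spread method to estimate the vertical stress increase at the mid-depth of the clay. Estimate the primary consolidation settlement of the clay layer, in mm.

S_c ≈ 2.72 mm

Mid-depth of clay below the footing base: z = 3 + 4.9/2 = 5.45 m.
Stress increase at mid-clay by the 2:1 spreading method:
Δσ ≈ qD²/(D+z)² = 80.6×1.3²/(1.3+5.45)² = 2.9896 kPa
Final effective stress: σ'_f = 112 + 2.9896 = 114.99 kPa.
σ'_f = 114.99 ≤ σ'_p = 118 kPa, so the clay remains overconsolidated and only the recompression index applies:
S_c = C_r·H/(1+e₀)·log₁₀(σ'_f/σ'_0) = 0.081×4.9/1.67×log₁₀(114.99/112)
    = 0.23766 × 0.011442 = 0.002719 m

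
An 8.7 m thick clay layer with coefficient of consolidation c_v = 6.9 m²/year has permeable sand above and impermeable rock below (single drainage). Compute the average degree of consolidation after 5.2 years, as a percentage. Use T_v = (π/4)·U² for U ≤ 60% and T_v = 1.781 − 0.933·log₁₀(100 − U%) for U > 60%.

U ≈ 74.8 %

Drainage path length: H_d = H = 8.7 m (single drainage).
T_v = c_v·t/H_d² = 6.9×5.2/8.7² = 0.47404.
T_v = 0.47404 corresponds to the U > 60% branch:
U = 1 − 10^((1.781 − T_v)/0.933)/100 = 0.7483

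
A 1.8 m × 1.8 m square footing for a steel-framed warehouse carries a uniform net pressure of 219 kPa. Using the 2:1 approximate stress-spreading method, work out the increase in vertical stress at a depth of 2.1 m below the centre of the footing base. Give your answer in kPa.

By the 2:1 method the load spreads at 1 horizontal : 2 vertical, so at depth z the loaded area has grown by z in each plan dimension:
Δσ = qBL/((B+z)(L+z)) = 219×1.8×1.8/((1.8+2.1)(1.8+2.1)) = 46.651 kPa

Δσ_z ≈ 46.7 kPa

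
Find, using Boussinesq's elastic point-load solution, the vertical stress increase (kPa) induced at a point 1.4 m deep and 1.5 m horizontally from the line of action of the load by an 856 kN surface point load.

Δσ_z ≈ 30.8 kPa

Boussinesq vertical stress below a point load on an elastic half-space:
Δσ_z = 3P/(2πz²) · [1 + (r/z)²]^(−5/2)
r/z = 1.5/1.4 = 1.0714; [1+(r/z)²]^(−5/2) = 0.14789.
Δσ_z = 3×856/(2π×1.4²) × 0.14789 = 208.53 × 0.14789 = 30.84 kPa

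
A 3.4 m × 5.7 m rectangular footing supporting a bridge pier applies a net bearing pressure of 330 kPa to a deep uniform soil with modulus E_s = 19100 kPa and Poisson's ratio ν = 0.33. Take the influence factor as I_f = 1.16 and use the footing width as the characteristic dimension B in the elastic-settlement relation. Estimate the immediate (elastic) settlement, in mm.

S_e ≈ 60.7 mm

Immediate (elastic) settlement: S_e = q·B·(1−ν²)/E_s · I_f.
S_e = 330 × 3.4 × (1 − 0.33²) / 19100 × 1.16
    = 330 × 3.4 × 0.8911 / 19100 × 1.16
    = 0.06072 m = 60.72 mm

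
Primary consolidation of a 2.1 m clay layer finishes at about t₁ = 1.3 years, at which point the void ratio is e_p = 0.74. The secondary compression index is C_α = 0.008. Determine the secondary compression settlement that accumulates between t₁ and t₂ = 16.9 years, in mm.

S_s ≈ 10.8 mm

Secondary compression: S_s = C_α·H/(1+e_p)·log₁₀(t₂/t₁)
S_s = 0.008×2.1/(1+0.74)×log₁₀(16.9/1.3)
    = 0.009655 × 1.114 = 0.01076 m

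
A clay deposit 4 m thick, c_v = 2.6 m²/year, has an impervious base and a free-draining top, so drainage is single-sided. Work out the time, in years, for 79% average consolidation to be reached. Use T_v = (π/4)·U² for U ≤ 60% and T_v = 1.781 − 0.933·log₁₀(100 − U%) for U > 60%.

t ≈ 3.37 years

Drainage path length: H_d = H = 4 m (single drainage).
U > 60%: T_v = 1.781 − 0.933·log₁₀(100 − 79) = 0.54737.
t = T_v·H_d²/c_v = 0.54737×4²/2.6 = 3.368 years.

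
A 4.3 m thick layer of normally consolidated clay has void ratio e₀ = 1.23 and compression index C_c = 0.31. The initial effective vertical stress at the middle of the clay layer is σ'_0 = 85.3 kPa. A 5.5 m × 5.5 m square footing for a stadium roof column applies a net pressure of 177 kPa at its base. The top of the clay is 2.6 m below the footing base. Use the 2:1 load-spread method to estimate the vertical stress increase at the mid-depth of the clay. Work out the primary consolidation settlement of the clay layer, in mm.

Mid-depth of clay below the footing base: z = 2.6 + 4.3/2 = 4.75 m.
Stress increase at mid-clay by the 2:1 spreading method:
Δσ = qBL/((B+z)(L+z)) = 177×5.5×5.5/((5.5+4.75)(5.5+4.75)) = 50.963 kPa
Final effective stress: σ'_f = σ'_0 + Δσ = 85.3 + 50.963 = 136.26 kPa.
Normally consolidated clay, so the full stress increment lies on the virgin compression line:
S_c = C_c·H/(1+e₀)·log₁₀(σ'_f/σ'_0) = 0.31×4.3/(1+1.23)×log₁₀(136.26/85.3)
    = 0.59776 × 0.20342 = 0.1216 m

S_c ≈ 122 mm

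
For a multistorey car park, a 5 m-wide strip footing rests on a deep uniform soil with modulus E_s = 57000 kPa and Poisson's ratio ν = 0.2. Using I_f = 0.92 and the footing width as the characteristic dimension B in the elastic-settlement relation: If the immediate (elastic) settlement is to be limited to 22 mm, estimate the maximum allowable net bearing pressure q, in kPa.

q ≈ 284 kPa

S_e = q·B·(1−ν²)/E_s · I_f  ⇒  q = S_e·E_s / (B·(1−ν²)·I_f).
q = 0.022 × 57000 / (5 × 0.96 × 0.92) = 284 kPa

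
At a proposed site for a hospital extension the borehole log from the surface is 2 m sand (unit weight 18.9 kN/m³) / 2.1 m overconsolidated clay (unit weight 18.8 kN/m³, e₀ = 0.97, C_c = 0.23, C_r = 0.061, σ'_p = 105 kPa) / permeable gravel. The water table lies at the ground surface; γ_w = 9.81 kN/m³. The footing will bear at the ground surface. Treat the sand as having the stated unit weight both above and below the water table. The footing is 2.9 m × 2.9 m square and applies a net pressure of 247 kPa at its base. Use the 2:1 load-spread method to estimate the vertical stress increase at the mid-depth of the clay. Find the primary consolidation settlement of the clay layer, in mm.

Mid-depth of clay below the ground surface: z = 2 + 2.1/2 = 3.05 m.
Total vertical stress at mid-clay: σ_v = 18.9×2 + 18.8×1.05 = 57.54 kPa.
Pore pressure: u = 9.81×(3.05 − 0) = 29.921 kPa.
Initial effective stress: σ'_0 = σ_v − u = 57.54 − 29.921 = 27.619 kPa.
Stress increase at mid-clay by the 2:1 spreading method:
Δσ = qBL/((B+z)(L+z)) = 247×2.9×2.9/((2.9+3.05)(2.9+3.05)) = 58.676 kPa
Final effective stress: σ'_f = 27.619 + 58.676 = 86.295 kPa.
σ'_f = 86.295 ≤ σ'_p = 105 kPa, so the clay remains overconsolidated and only the recompression index applies:
S_c = C_r·H/(1+e₀)·log₁₀(σ'_f/σ'_0) = 0.061×2.1/1.97×log₁₀(86.295/27.619)
    = 0.065026 × 0.49478 = 0.03217 m

S_c ≈ 32.2 mm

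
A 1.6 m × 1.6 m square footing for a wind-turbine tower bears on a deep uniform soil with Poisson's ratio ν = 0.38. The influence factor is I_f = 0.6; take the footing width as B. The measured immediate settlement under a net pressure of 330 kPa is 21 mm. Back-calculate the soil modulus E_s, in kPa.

S_e = q·B·(1−ν²)/E_s · I_f  ⇒  E_s = q·B·(1−ν²)·I_f / S_e.
E_s = 330 × 1.6 × 0.8556 × 0.6 / 0.021 = 12910 kPa

E_s ≈ 12900 kPa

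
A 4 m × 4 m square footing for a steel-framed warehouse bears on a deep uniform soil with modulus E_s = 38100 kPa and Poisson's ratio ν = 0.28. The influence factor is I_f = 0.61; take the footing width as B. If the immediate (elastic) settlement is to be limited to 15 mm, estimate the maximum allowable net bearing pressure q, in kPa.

q ≈ 254 kPa

S_e = q·B·(1−ν²)/E_s · I_f  ⇒  q = S_e·E_s / (B·(1−ν²)·I_f).
q = 0.015 × 38100 / (4 × 0.9216 × 0.61) = 254.1 kPa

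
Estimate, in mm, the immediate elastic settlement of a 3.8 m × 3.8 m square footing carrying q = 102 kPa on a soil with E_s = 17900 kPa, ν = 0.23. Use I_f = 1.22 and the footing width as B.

S_e ≈ 25 mm

Immediate (elastic) settlement: S_e = q·B·(1−ν²)/E_s · I_f.
S_e = 102 × 3.8 × (1 − 0.23²) / 17900 × 1.22
    = 102 × 3.8 × 0.9471 / 17900 × 1.22
    = 0.02502 m = 25.02 mm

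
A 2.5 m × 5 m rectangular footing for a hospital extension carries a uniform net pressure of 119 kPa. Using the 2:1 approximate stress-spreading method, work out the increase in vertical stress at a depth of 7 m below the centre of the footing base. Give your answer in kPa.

By the 2:1 method the load spreads at 1 horizontal : 2 vertical, so at depth z the loaded area has grown by z in each plan dimension:
Δσ = qBL/((B+z)(L+z)) = 119×2.5×5/((2.5+7)(5+7)) = 13.048 kPa

Δσ_z ≈ 13 kPa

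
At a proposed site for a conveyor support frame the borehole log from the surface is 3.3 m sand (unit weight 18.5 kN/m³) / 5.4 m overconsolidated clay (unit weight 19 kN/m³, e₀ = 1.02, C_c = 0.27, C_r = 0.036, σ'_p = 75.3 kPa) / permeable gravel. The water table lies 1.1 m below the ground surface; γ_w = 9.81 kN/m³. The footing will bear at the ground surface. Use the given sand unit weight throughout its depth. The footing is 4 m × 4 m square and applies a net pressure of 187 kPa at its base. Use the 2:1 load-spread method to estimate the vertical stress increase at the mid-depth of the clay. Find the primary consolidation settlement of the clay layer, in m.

Mid-depth of clay below the ground surface: z = 3.3 + 5.4/2 = 6 m.
Total vertical stress at mid-clay: σ_v = 18.5×3.3 + 19×2.7 = 112.35 kPa.
Pore pressure: u = 9.81×(6 − 1.1) = 48.069 kPa.
Initial effective stress: σ'_0 = σ_v − u = 112.35 − 48.069 = 64.281 kPa.
Stress increase at mid-clay by the 2:1 spreading method:
Δσ = qBL/((B+z)(L+z)) = 187×4×4/((4+6)(4+6)) = 29.92 kPa
Final effective stress: σ'_f = 64.281 + 29.92 = 94.201 kPa.
σ'_f = 94.201 > σ'_p = 75.3 kPa, so the stress path crosses the preconsolidation pressure — recompression up to σ'_p, then virgin compression beyond:
S_c = H/(1+e₀)·[C_r·log₁₀(σ'_p/σ'_0) + C_c·log₁₀(σ'_f/σ'_p)]
    = 5.4/2.02 × [0.036×log₁₀(75.3/64.281) + 0.27×log₁₀(94.201/75.3)]
    = 2.6733 × [0.0024736 + 0.02626] = 0.07681 m

S_c ≈ 0.0768 m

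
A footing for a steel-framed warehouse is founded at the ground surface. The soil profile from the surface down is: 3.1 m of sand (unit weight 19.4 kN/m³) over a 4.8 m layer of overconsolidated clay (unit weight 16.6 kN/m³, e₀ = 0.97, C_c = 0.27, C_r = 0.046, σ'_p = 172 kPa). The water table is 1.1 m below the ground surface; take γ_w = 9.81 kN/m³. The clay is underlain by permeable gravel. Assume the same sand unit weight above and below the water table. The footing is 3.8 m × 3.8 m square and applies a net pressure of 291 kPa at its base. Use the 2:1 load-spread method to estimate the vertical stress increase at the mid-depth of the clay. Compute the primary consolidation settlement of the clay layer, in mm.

Mid-depth of clay below the ground surface: z = 3.1 + 4.8/2 = 5.5 m.
Total vertical stress at mid-clay: σ_v = 19.4×3.1 + 16.6×2.4 = 99.98 kPa.
Pore pressure: u = 9.81×(5.5 − 1.1) = 43.164 kPa.
Initial effective stress: σ'_0 = σ_v − u = 99.98 − 43.164 = 56.816 kPa.
Stress increase at mid-clay by the 2:1 spreading method:
Δσ = qBL/((B+z)(L+z)) = 291×3.8×3.8/((3.8+5.5)(3.8+5.5)) = 48.584 kPa
Final effective stress: σ'_f = 56.816 + 48.584 = 105.4 kPa.
σ'_f = 105.4 ≤ σ'_p = 172 kPa, so the clay remains overconsolidated and only the recompression index applies:
S_c = C_r·H/(1+e₀)·log₁₀(σ'_f/σ'_0) = 0.046×4.8/1.97×log₁₀(105.4/56.816)
    = 0.11208 × 0.26837 = 0.03008 m

S_c ≈ 30.1 mm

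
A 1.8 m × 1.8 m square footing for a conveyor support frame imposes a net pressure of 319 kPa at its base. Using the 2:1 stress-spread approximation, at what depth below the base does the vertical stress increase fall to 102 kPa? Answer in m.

2:1 spreading — at depth z the loaded area has grown by z in each plan dimension:
qB²/(B+z)² = Δσ_z ⇒ z = B(√(q/Δσ_z) − 1) = 1.8×(√(319/102) − 1) = 1.383 m

z ≈ 1.38 m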